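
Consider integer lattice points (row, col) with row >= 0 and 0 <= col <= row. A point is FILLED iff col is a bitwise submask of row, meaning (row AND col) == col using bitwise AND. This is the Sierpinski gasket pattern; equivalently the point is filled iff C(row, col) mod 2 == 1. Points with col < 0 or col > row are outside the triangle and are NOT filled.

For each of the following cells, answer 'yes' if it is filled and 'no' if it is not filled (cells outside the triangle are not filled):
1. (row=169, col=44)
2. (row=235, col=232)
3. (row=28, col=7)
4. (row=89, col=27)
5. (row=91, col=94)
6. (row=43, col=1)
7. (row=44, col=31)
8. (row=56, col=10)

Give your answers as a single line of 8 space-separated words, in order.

(169,44): row=0b10101001, col=0b101100, row AND col = 0b101000 = 40; 40 != 44 -> empty
(235,232): row=0b11101011, col=0b11101000, row AND col = 0b11101000 = 232; 232 == 232 -> filled
(28,7): row=0b11100, col=0b111, row AND col = 0b100 = 4; 4 != 7 -> empty
(89,27): row=0b1011001, col=0b11011, row AND col = 0b11001 = 25; 25 != 27 -> empty
(91,94): col outside [0, 91] -> not filled
(43,1): row=0b101011, col=0b1, row AND col = 0b1 = 1; 1 == 1 -> filled
(44,31): row=0b101100, col=0b11111, row AND col = 0b1100 = 12; 12 != 31 -> empty
(56,10): row=0b111000, col=0b1010, row AND col = 0b1000 = 8; 8 != 10 -> empty

Answer: no yes no no no yes no no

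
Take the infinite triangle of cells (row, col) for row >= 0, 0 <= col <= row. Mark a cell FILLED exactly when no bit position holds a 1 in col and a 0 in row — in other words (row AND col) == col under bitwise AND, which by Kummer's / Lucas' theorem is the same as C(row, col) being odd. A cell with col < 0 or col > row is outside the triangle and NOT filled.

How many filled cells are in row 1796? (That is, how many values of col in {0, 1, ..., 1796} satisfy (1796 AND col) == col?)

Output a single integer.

1796 in binary = 11100000100
popcount(1796) = number of 1-bits in 11100000100 = 4
A col c satisfies (1796 AND c) == c iff every set bit of c is also set in 1796; each of the 4 set bits of 1796 can independently be on or off in c.
count = 2^4 = 16

Answer: 16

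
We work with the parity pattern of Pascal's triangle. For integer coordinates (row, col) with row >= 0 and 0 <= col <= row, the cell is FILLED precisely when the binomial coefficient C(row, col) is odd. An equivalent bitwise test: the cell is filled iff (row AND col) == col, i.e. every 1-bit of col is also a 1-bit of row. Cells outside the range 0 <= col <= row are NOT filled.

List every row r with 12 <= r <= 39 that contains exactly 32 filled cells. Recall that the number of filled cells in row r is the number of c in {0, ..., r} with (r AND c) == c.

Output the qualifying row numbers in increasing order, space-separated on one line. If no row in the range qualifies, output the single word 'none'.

Row r has 2^popcount(r) filled cells, so we need popcount(r) = log2(32) = 5.
Scan r = 12..39 and keep those with exactly 5 one-bits:
r=12=1100 popcount=2 -> skip
r=13=1101 popcount=3 -> skip
r=14=1110 popcount=3 -> skip
r=15=1111 popcount=4 -> skip
r=16=10000 popcount=1 -> skip
r=17=10001 popcount=2 -> skip
r=18=10010 popcount=2 -> skip
r=19=10011 popcount=3 -> skip
r=20=10100 popcount=2 -> skip
r=21=10101 popcount=3 -> skip
r=22=10110 popcount=3 -> skip
r=23=10111 popcount=4 -> skip
r=24=11000 popcount=2 -> skip
r=25=11001 popcount=3 -> skip
r=26=11010 popcount=3 -> skip
r=27=11011 popcount=4 -> skip
r=28=11100 popcount=3 -> skip
r=29=11101 popcount=4 -> skip
r=30=11110 popcount=4 -> skip
r=31=11111 popcount=5 -> KEEP
r=32=100000 popcount=1 -> skip
r=33=100001 popcount=2 -> skip
r=34=100010 popcount=2 -> skip
r=35=100011 popcount=3 -> skip
r=36=100100 popcount=2 -> skip
r=37=100101 popcount=3 -> skip
r=38=100110 popcount=3 -> skip
r=39=100111 popcount=4 -> skip
Kept rows: 31

Answer: 31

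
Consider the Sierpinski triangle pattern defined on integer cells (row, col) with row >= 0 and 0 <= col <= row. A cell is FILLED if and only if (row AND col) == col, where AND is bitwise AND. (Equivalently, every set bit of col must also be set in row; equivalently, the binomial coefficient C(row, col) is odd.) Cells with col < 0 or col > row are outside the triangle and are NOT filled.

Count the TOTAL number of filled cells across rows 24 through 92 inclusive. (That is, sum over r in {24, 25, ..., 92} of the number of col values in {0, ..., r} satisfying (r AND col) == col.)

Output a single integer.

r24=11000 pc2: +4 =4
r25=11001 pc3: +8 =12
r26=11010 pc3: +8 =20
r27=11011 pc4: +16 =36
r28=11100 pc3: +8 =44
r29=11101 pc4: +16 =60
r30=11110 pc4: +16 =76
r31=11111 pc5: +32 =108
r32=100000 pc1: +2 =110
r33=100001 pc2: +4 =114
r34=100010 pc2: +4 =118
r35=100011 pc3: +8 =126
r36=100100 pc2: +4 =130
r37=100101 pc3: +8 =138
r38=100110 pc3: +8 =146
r39=100111 pc4: +16 =162
r40=101000 pc2: +4 =166
r41=101001 pc3: +8 =174
r42=101010 pc3: +8 =182
r43=101011 pc4: +16 =198
r44=101100 pc3: +8 =206
r45=101101 pc4: +16 =222
r46=101110 pc4: +16 =238
r47=101111 pc5: +32 =270
r48=110000 pc2: +4 =274
r49=110001 pc3: +8 =282
r50=110010 pc3: +8 =290
r51=110011 pc4: +16 =306
r52=110100 pc3: +8 =314
r53=110101 pc4: +16 =330
r54=110110 pc4: +16 =346
r55=110111 pc5: +32 =378
r56=111000 pc3: +8 =386
r57=111001 pc4: +16 =402
r58=111010 pc4: +16 =418
r59=111011 pc5: +32 =450
r60=111100 pc4: +16 =466
r61=111101 pc5: +32 =498
r62=111110 pc5: +32 =530
r63=111111 pc6: +64 =594
r64=1000000 pc1: +2 =596
r65=1000001 pc2: +4 =600
r66=1000010 pc2: +4 =604
r67=1000011 pc3: +8 =612
r68=1000100 pc2: +4 =616
r69=1000101 pc3: +8 =624
r70=1000110 pc3: +8 =632
r71=1000111 pc4: +16 =648
r72=1001000 pc2: +4 =652
r73=1001001 pc3: +8 =660
r74=1001010 pc3: +8 =668
r75=1001011 pc4: +16 =684
r76=1001100 pc3: +8 =692
r77=1001101 pc4: +16 =708
r78=1001110 pc4: +16 =724
r79=1001111 pc5: +32 =756
r80=1010000 pc2: +4 =760
r81=1010001 pc3: +8 =768
r82=1010010 pc3: +8 =776
r83=1010011 pc4: +16 =792
r84=1010100 pc3: +8 =800
r85=1010101 pc4: +16 =816
r86=1010110 pc4: +16 =832
r87=1010111 pc5: +32 =864
r88=1011000 pc3: +8 =872
r89=1011001 pc4: +16 =888
r90=1011010 pc4: +16 =904
r91=1011011 pc5: +32 =936
r92=1011100 pc4: +16 =952

Answer: 952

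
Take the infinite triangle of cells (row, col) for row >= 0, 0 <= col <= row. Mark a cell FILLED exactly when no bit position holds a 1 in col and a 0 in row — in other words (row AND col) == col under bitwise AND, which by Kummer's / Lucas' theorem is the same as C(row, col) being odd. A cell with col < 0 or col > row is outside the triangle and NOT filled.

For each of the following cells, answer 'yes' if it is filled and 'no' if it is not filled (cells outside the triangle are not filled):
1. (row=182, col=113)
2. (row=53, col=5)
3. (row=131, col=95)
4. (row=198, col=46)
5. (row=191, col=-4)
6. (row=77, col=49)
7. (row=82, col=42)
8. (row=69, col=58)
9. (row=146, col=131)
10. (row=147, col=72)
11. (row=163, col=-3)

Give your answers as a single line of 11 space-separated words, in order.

(182,113): row=0b10110110, col=0b1110001, row AND col = 0b110000 = 48; 48 != 113 -> empty
(53,5): row=0b110101, col=0b101, row AND col = 0b101 = 5; 5 == 5 -> filled
(131,95): row=0b10000011, col=0b1011111, row AND col = 0b11 = 3; 3 != 95 -> empty
(198,46): row=0b11000110, col=0b101110, row AND col = 0b110 = 6; 6 != 46 -> empty
(191,-4): col outside [0, 191] -> not filled
(77,49): row=0b1001101, col=0b110001, row AND col = 0b1 = 1; 1 != 49 -> empty
(82,42): row=0b1010010, col=0b101010, row AND col = 0b10 = 2; 2 != 42 -> empty
(69,58): row=0b1000101, col=0b111010, row AND col = 0b0 = 0; 0 != 58 -> empty
(146,131): row=0b10010010, col=0b10000011, row AND col = 0b10000010 = 130; 130 != 131 -> empty
(147,72): row=0b10010011, col=0b1001000, row AND col = 0b0 = 0; 0 != 72 -> empty
(163,-3): col outside [0, 163] -> not filled

Answer: no yes no no no no no no no no no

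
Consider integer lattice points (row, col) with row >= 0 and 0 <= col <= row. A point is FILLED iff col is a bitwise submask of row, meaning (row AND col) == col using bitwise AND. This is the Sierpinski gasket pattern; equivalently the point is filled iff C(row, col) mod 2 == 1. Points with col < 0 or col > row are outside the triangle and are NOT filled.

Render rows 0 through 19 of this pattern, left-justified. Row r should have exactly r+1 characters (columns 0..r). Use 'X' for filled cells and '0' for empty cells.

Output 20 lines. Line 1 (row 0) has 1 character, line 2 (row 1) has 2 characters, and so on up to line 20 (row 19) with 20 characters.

r0=0: X
r1=1: XX
r2=10: X0X
r3=11: XXXX
r4=100: X000X
r5=101: XX00XX
r6=110: X0X0X0X
r7=111: XXXXXXXX
r8=1000: X0000000X
r9=1001: XX000000XX
r10=1010: X0X00000X0X
r11=1011: XXXX0000XXXX
r12=1100: X000X000X000X
r13=1101: XX00XX00XX00XX
r14=1110: X0X0X0X0X0X0X0X
r15=1111: XXXXXXXXXXXXXXXX
r16=10000: X000000000000000X
r17=10001: XX00000000000000XX
r18=10010: X0X0000000000000X0X
r19=10011: XXXX000000000000XXXX

Answer: X
XX
X0X
XXXX
X000X
XX00XX
X0X0X0X
XXXXXXXX
X0000000X
XX000000XX
X0X00000X0X
XXXX0000XXXX
X000X000X000X
XX00XX00XX00XX
X0X0X0X0X0X0X0X
XXXXXXXXXXXXXXXX
X000000000000000X
XX00000000000000XX
X0X0000000000000X0X
XXXX000000000000XXXX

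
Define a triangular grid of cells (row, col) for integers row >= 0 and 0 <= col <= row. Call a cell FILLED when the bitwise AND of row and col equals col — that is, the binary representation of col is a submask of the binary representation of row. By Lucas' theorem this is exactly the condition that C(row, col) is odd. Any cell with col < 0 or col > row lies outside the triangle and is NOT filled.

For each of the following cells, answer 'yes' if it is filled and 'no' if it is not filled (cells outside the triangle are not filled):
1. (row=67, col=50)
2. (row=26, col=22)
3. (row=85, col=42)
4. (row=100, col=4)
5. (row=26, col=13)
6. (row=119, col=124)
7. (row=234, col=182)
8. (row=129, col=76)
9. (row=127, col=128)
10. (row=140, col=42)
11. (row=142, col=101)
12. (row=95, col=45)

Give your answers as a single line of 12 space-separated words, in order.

Answer: no no no yes no no no no no no no no

Derivation:
(67,50): row=0b1000011, col=0b110010, row AND col = 0b10 = 2; 2 != 50 -> empty
(26,22): row=0b11010, col=0b10110, row AND col = 0b10010 = 18; 18 != 22 -> empty
(85,42): row=0b1010101, col=0b101010, row AND col = 0b0 = 0; 0 != 42 -> empty
(100,4): row=0b1100100, col=0b100, row AND col = 0b100 = 4; 4 == 4 -> filled
(26,13): row=0b11010, col=0b1101, row AND col = 0b1000 = 8; 8 != 13 -> empty
(119,124): col outside [0, 119] -> not filled
(234,182): row=0b11101010, col=0b10110110, row AND col = 0b10100010 = 162; 162 != 182 -> empty
(129,76): row=0b10000001, col=0b1001100, row AND col = 0b0 = 0; 0 != 76 -> empty
(127,128): col outside [0, 127] -> not filled
(140,42): row=0b10001100, col=0b101010, row AND col = 0b1000 = 8; 8 != 42 -> empty
(142,101): row=0b10001110, col=0b1100101, row AND col = 0b100 = 4; 4 != 101 -> empty
(95,45): row=0b1011111, col=0b101101, row AND col = 0b1101 = 13; 13 != 45 -> empty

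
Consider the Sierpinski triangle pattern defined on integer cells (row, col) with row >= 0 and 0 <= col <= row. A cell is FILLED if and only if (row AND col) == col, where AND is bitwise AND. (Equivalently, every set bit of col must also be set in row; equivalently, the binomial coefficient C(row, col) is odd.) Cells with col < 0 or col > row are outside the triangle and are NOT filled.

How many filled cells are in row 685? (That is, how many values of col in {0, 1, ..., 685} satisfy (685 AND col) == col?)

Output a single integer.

Answer: 64

Derivation:
685 in binary = 1010101101
popcount(685) = number of 1-bits in 1010101101 = 6
A col c satisfies (685 AND c) == c iff every set bit of c is also set in 685; each of the 6 set bits of 685 can independently be on or off in c.
count = 2^6 = 64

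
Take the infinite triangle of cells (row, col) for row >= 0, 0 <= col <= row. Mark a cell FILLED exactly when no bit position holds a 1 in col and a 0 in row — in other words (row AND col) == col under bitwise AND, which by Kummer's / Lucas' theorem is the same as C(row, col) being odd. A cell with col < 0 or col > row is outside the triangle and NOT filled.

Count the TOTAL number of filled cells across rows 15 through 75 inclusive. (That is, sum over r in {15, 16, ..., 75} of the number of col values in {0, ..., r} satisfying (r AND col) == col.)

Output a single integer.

Answer: 754

Derivation:
r15=1111 pc4: +16 =16
r16=10000 pc1: +2 =18
r17=10001 pc2: +4 =22
r18=10010 pc2: +4 =26
r19=10011 pc3: +8 =34
r20=10100 pc2: +4 =38
r21=10101 pc3: +8 =46
r22=10110 pc3: +8 =54
r23=10111 pc4: +16 =70
r24=11000 pc2: +4 =74
r25=11001 pc3: +8 =82
r26=11010 pc3: +8 =90
r27=11011 pc4: +16 =106
r28=11100 pc3: +8 =114
r29=11101 pc4: +16 =130
r30=11110 pc4: +16 =146
r31=11111 pc5: +32 =178
r32=100000 pc1: +2 =180
r33=100001 pc2: +4 =184
r34=100010 pc2: +4 =188
r35=100011 pc3: +8 =196
r36=100100 pc2: +4 =200
r37=100101 pc3: +8 =208
r38=100110 pc3: +8 =216
r39=100111 pc4: +16 =232
r40=101000 pc2: +4 =236
r41=101001 pc3: +8 =244
r42=101010 pc3: +8 =252
r43=101011 pc4: +16 =268
r44=101100 pc3: +8 =276
r45=101101 pc4: +16 =292
r46=101110 pc4: +16 =308
r47=101111 pc5: +32 =340
r48=110000 pc2: +4 =344
r49=110001 pc3: +8 =352
r50=110010 pc3: +8 =360
r51=110011 pc4: +16 =376
r52=110100 pc3: +8 =384
r53=110101 pc4: +16 =400
r54=110110 pc4: +16 =416
r55=110111 pc5: +32 =448
r56=111000 pc3: +8 =456
r57=111001 pc4: +16 =472
r58=111010 pc4: +16 =488
r59=111011 pc5: +32 =520
r60=111100 pc4: +16 =536
r61=111101 pc5: +32 =568
r62=111110 pc5: +32 =600
r63=111111 pc6: +64 =664
r64=1000000 pc1: +2 =666
r65=1000001 pc2: +4 =670
r66=1000010 pc2: +4 =674
r67=1000011 pc3: +8 =682
r68=1000100 pc2: +4 =686
r69=1000101 pc3: +8 =694
r70=1000110 pc3: +8 =702
r71=1000111 pc4: +16 =718
r72=1001000 pc2: +4 =722
r73=1001001 pc3: +8 =730
r74=1001010 pc3: +8 =738
r75=1001011 pc4: +16 =754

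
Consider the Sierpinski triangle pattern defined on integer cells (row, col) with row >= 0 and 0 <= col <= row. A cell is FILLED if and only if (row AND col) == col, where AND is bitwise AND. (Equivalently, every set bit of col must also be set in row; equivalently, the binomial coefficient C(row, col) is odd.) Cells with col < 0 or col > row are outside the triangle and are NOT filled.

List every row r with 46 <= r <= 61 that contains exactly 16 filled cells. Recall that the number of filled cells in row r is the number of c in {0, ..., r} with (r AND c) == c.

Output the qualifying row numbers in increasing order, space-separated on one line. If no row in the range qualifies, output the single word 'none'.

Row r has 2^popcount(r) filled cells, so we need popcount(r) = log2(16) = 4.
Scan r = 46..61 and keep those with exactly 4 one-bits:
r=46=101110 popcount=4 -> KEEP
r=47=101111 popcount=5 -> skip
r=48=110000 popcount=2 -> skip
r=49=110001 popcount=3 -> skip
r=50=110010 popcount=3 -> skip
r=51=110011 popcount=4 -> KEEP
r=52=110100 popcount=3 -> skip
r=53=110101 popcount=4 -> KEEP
r=54=110110 popcount=4 -> KEEP
r=55=110111 popcount=5 -> skip
r=56=111000 popcount=3 -> skip
r=57=111001 popcount=4 -> KEEP
r=58=111010 popcount=4 -> KEEP
r=59=111011 popcount=5 -> skip
r=60=111100 popcount=4 -> KEEP
r=61=111101 popcount=5 -> skip
Kept rows: 46 51 53 54 57 58 60

Answer: 46 51 53 54 57 58 60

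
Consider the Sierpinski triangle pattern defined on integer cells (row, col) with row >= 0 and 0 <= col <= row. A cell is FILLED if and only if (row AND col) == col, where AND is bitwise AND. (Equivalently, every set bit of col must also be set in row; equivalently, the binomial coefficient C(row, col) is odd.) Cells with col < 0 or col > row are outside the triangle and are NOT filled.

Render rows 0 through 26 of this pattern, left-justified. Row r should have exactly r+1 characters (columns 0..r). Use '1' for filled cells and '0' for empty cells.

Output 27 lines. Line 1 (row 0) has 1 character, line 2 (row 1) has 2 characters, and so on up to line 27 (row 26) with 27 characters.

Answer: 1
11
101
1111
10001
110011
1010101
11111111
100000001
1100000011
10100000101
111100001111
1000100010001
11001100110011
101010101010101
1111111111111111
10000000000000001
110000000000000011
1010000000000000101
11110000000000001111
100010000000000010001
1100110000000000110011
10101010000000001010101
111111110000000011111111
1000000010000000100000001
11000000110000001100000011
101000001010000010100000101

Derivation:
r0=0: 1
r1=1: 11
r2=10: 101
r3=11: 1111
r4=100: 10001
r5=101: 110011
r6=110: 1010101
r7=111: 11111111
r8=1000: 100000001
r9=1001: 1100000011
r10=1010: 10100000101
r11=1011: 111100001111
r12=1100: 1000100010001
r13=1101: 11001100110011
r14=1110: 101010101010101
r15=1111: 1111111111111111
r16=10000: 10000000000000001
r17=10001: 110000000000000011
r18=10010: 1010000000000000101
r19=10011: 11110000000000001111
r20=10100: 100010000000000010001
r21=10101: 1100110000000000110011
r22=10110: 10101010000000001010101
r23=10111: 111111110000000011111111
r24=11000: 1000000010000000100000001
r25=11001: 11000000110000001100000011
r26=11010: 101000001010000010100000101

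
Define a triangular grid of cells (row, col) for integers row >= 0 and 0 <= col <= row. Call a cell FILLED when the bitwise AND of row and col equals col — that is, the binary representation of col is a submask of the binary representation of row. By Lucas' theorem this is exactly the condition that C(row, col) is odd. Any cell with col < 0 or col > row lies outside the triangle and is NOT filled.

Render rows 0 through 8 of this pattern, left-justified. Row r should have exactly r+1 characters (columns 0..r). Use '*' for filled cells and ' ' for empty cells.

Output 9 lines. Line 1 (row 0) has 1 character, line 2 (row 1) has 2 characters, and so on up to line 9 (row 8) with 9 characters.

r0=0: *
r1=1: **
r2=10: * *
r3=11: ****
r4=100: *   *
r5=101: **  **
r6=110: * * * *
r7=111: ********
r8=1000: *       *

Answer: *
**
* *
****
*   *
**  **
* * * *
********
*       *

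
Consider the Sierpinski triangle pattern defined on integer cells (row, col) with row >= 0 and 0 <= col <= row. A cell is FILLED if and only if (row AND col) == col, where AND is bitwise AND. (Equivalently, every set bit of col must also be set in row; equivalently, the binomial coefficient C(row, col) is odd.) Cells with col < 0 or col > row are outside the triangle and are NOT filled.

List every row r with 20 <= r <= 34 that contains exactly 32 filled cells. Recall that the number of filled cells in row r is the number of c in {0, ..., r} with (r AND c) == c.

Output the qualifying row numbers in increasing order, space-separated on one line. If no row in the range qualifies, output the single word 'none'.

Row r has 2^popcount(r) filled cells, so we need popcount(r) = log2(32) = 5.
Scan r = 20..34 and keep those with exactly 5 one-bits:
r=20=10100 popcount=2 -> skip
r=21=10101 popcount=3 -> skip
r=22=10110 popcount=3 -> skip
r=23=10111 popcount=4 -> skip
r=24=11000 popcount=2 -> skip
r=25=11001 popcount=3 -> skip
r=26=11010 popcount=3 -> skip
r=27=11011 popcount=4 -> skip
r=28=11100 popcount=3 -> skip
r=29=11101 popcount=4 -> skip
r=30=11110 popcount=4 -> skip
r=31=11111 popcount=5 -> KEEP
r=32=100000 popcount=1 -> skip
r=33=100001 popcount=2 -> skip
r=34=100010 popcount=2 -> skip
Kept rows: 31

Answer: 31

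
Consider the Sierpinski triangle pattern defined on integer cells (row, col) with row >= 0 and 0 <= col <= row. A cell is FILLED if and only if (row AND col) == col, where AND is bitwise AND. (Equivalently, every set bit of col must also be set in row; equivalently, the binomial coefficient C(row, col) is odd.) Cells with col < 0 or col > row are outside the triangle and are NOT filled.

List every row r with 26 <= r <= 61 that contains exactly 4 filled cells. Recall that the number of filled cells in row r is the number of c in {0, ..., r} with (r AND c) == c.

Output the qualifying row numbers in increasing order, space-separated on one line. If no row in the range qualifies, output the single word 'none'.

Row r has 2^popcount(r) filled cells, so we need popcount(r) = log2(4) = 2.
Scan r = 26..61 and keep those with exactly 2 one-bits:
r=26=11010 popcount=3 -> skip
r=27=11011 popcount=4 -> skip
r=28=11100 popcount=3 -> skip
r=29=11101 popcount=4 -> skip
r=30=11110 popcount=4 -> skip
r=31=11111 popcount=5 -> skip
r=32=100000 popcount=1 -> skip
r=33=100001 popcount=2 -> KEEP
r=34=100010 popcount=2 -> KEEP
r=35=100011 popcount=3 -> skip
r=36=100100 popcount=2 -> KEEP
r=37=100101 popcount=3 -> skip
r=38=100110 popcount=3 -> skip
r=39=100111 popcount=4 -> skip
r=40=101000 popcount=2 -> KEEP
r=41=101001 popcount=3 -> skip
r=42=101010 popcount=3 -> skip
r=43=101011 popcount=4 -> skip
r=44=101100 popcount=3 -> skip
r=45=101101 popcount=4 -> skip
r=46=101110 popcount=4 -> skip
r=47=101111 popcount=5 -> skip
r=48=110000 popcount=2 -> KEEP
r=49=110001 popcount=3 -> skip
r=50=110010 popcount=3 -> skip
r=51=110011 popcount=4 -> skip
r=52=110100 popcount=3 -> skip
r=53=110101 popcount=4 -> skip
r=54=110110 popcount=4 -> skip
r=55=110111 popcount=5 -> skip
r=56=111000 popcount=3 -> skip
r=57=111001 popcount=4 -> skip
r=58=111010 popcount=4 -> skip
r=59=111011 popcount=5 -> skip
r=60=111100 popcount=4 -> skip
r=61=111101 popcount=5 -> skip
Kept rows: 33 34 36 40 48

Answer: 33 34 36 40 48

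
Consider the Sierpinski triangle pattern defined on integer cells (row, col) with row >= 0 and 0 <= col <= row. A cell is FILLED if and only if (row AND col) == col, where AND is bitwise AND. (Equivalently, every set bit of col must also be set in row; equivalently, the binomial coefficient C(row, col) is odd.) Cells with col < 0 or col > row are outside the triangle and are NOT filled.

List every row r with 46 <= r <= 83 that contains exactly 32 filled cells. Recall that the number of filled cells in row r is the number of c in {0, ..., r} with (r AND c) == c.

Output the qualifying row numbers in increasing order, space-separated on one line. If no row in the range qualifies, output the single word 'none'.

Answer: 47 55 59 61 62 79

Derivation:
Row r has 2^popcount(r) filled cells, so we need popcount(r) = log2(32) = 5.
Scan r = 46..83 and keep those with exactly 5 one-bits:
r=46=101110 popcount=4 -> skip
r=47=101111 popcount=5 -> KEEP
r=48=110000 popcount=2 -> skip
r=49=110001 popcount=3 -> skip
r=50=110010 popcount=3 -> skip
r=51=110011 popcount=4 -> skip
r=52=110100 popcount=3 -> skip
r=53=110101 popcount=4 -> skip
r=54=110110 popcount=4 -> skip
r=55=110111 popcount=5 -> KEEP
r=56=111000 popcount=3 -> skip
r=57=111001 popcount=4 -> skip
r=58=111010 popcount=4 -> skip
r=59=111011 popcount=5 -> KEEP
r=60=111100 popcount=4 -> skip
r=61=111101 popcount=5 -> KEEP
r=62=111110 popcount=5 -> KEEP
r=63=111111 popcount=6 -> skip
r=64=1000000 popcount=1 -> skip
r=65=1000001 popcount=2 -> skip
r=66=1000010 popcount=2 -> skip
r=67=1000011 popcount=3 -> skip
r=68=1000100 popcount=2 -> skip
r=69=1000101 popcount=3 -> skip
r=70=1000110 popcount=3 -> skip
r=71=1000111 popcount=4 -> skip
r=72=1001000 popcount=2 -> skip
r=73=1001001 popcount=3 -> skip
r=74=1001010 popcount=3 -> skip
r=75=1001011 popcount=4 -> skip
r=76=1001100 popcount=3 -> skip
r=77=1001101 popcount=4 -> skip
r=78=1001110 popcount=4 -> skip
r=79=1001111 popcount=5 -> KEEP
r=80=1010000 popcount=2 -> skip
r=81=1010001 popcount=3 -> skip
r=82=1010010 popcount=3 -> skip
r=83=1010011 popcount=4 -> skip
Kept rows: 47 55 59 61 62 79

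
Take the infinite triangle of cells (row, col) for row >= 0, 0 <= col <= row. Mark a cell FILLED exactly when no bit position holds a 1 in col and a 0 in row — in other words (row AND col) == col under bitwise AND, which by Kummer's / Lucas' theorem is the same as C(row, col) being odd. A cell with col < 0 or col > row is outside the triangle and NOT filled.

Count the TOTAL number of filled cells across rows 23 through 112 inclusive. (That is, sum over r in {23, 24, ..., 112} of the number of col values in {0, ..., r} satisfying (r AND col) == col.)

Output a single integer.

Answer: 1428

Derivation:
r23=10111 pc4: +16 =16
r24=11000 pc2: +4 =20
r25=11001 pc3: +8 =28
r26=11010 pc3: +8 =36
r27=11011 pc4: +16 =52
r28=11100 pc3: +8 =60
r29=11101 pc4: +16 =76
r30=11110 pc4: +16 =92
r31=11111 pc5: +32 =124
r32=100000 pc1: +2 =126
r33=100001 pc2: +4 =130
r34=100010 pc2: +4 =134
r35=100011 pc3: +8 =142
r36=100100 pc2: +4 =146
r37=100101 pc3: +8 =154
r38=100110 pc3: +8 =162
r39=100111 pc4: +16 =178
r40=101000 pc2: +4 =182
r41=101001 pc3: +8 =190
r42=101010 pc3: +8 =198
r43=101011 pc4: +16 =214
r44=101100 pc3: +8 =222
r45=101101 pc4: +16 =238
r46=101110 pc4: +16 =254
r47=101111 pc5: +32 =286
r48=110000 pc2: +4 =290
r49=110001 pc3: +8 =298
r50=110010 pc3: +8 =306
r51=110011 pc4: +16 =322
r52=110100 pc3: +8 =330
r53=110101 pc4: +16 =346
r54=110110 pc4: +16 =362
r55=110111 pc5: +32 =394
r56=111000 pc3: +8 =402
r57=111001 pc4: +16 =418
r58=111010 pc4: +16 =434
r59=111011 pc5: +32 =466
r60=111100 pc4: +16 =482
r61=111101 pc5: +32 =514
r62=111110 pc5: +32 =546
r63=111111 pc6: +64 =610
r64=1000000 pc1: +2 =612
r65=1000001 pc2: +4 =616
r66=1000010 pc2: +4 =620
r67=1000011 pc3: +8 =628
r68=1000100 pc2: +4 =632
r69=1000101 pc3: +8 =640
r70=1000110 pc3: +8 =648
r71=1000111 pc4: +16 =664
r72=1001000 pc2: +4 =668
r73=1001001 pc3: +8 =676
r74=1001010 pc3: +8 =684
r75=1001011 pc4: +16 =700
r76=1001100 pc3: +8 =708
r77=1001101 pc4: +16 =724
r78=1001110 pc4: +16 =740
r79=1001111 pc5: +32 =772
r80=1010000 pc2: +4 =776
r81=1010001 pc3: +8 =784
r82=1010010 pc3: +8 =792
r83=1010011 pc4: +16 =808
r84=1010100 pc3: +8 =816
r85=1010101 pc4: +16 =832
r86=1010110 pc4: +16 =848
r87=1010111 pc5: +32 =880
r88=1011000 pc3: +8 =888
r89=1011001 pc4: +16 =904
r90=1011010 pc4: +16 =920
r91=1011011 pc5: +32 =952
r92=1011100 pc4: +16 =968
r93=1011101 pc5: +32 =1000
r94=1011110 pc5: +32 =1032
r95=1011111 pc6: +64 =1096
r96=1100000 pc2: +4 =1100
r97=1100001 pc3: +8 =1108
r98=1100010 pc3: +8 =1116
r99=1100011 pc4: +16 =1132
r100=1100100 pc3: +8 =1140
r101=1100101 pc4: +16 =1156
r102=1100110 pc4: +16 =1172
r103=1100111 pc5: +32 =1204
r104=1101000 pc3: +8 =1212
r105=1101001 pc4: +16 =1228
r106=1101010 pc4: +16 =1244
r107=1101011 pc5: +32 =1276
r108=1101100 pc4: +16 =1292
r109=1101101 pc5: +32 =1324
r110=1101110 pc5: +32 =1356
r111=1101111 pc6: +64 =1420
r112=1110000 pc3: +8 =1428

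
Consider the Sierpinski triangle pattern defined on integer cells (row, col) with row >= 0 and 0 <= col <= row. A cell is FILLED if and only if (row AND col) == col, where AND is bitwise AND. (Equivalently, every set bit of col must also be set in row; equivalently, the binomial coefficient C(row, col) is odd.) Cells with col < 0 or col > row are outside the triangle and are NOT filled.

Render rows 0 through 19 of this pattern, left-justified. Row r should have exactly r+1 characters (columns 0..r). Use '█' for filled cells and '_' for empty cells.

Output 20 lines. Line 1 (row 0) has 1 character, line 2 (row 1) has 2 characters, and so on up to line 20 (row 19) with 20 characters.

Answer: █
██
█_█
████
█___█
██__██
█_█_█_█
████████
█_______█
██______██
█_█_____█_█
████____████
█___█___█___█
██__██__██__██
█_█_█_█_█_█_█_█
████████████████
█_______________█
██______________██
█_█_____________█_█
████____________████

Derivation:
r0=0: █
r1=1: ██
r2=10: █_█
r3=11: ████
r4=100: █___█
r5=101: ██__██
r6=110: █_█_█_█
r7=111: ████████
r8=1000: █_______█
r9=1001: ██______██
r10=1010: █_█_____█_█
r11=1011: ████____████
r12=1100: █___█___█___█
r13=1101: ██__██__██__██
r14=1110: █_█_█_█_█_█_█_█
r15=1111: ████████████████
r16=10000: █_______________█
r17=10001: ██______________██
r18=10010: █_█_____________█_█
r19=10011: ████____________████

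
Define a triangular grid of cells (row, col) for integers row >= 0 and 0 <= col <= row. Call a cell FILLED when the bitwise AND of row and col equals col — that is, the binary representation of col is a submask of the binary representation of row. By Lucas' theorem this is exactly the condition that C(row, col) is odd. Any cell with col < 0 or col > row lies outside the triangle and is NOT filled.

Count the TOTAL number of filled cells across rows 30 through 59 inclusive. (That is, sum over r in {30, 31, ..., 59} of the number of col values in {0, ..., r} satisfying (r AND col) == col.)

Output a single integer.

Answer: 390

Derivation:
r30=11110 pc4: +16 =16
r31=11111 pc5: +32 =48
r32=100000 pc1: +2 =50
r33=100001 pc2: +4 =54
r34=100010 pc2: +4 =58
r35=100011 pc3: +8 =66
r36=100100 pc2: +4 =70
r37=100101 pc3: +8 =78
r38=100110 pc3: +8 =86
r39=100111 pc4: +16 =102
r40=101000 pc2: +4 =106
r41=101001 pc3: +8 =114
r42=101010 pc3: +8 =122
r43=101011 pc4: +16 =138
r44=101100 pc3: +8 =146
r45=101101 pc4: +16 =162
r46=101110 pc4: +16 =178
r47=101111 pc5: +32 =210
r48=110000 pc2: +4 =214
r49=110001 pc3: +8 =222
r50=110010 pc3: +8 =230
r51=110011 pc4: +16 =246
r52=110100 pc3: +8 =254
r53=110101 pc4: +16 =270
r54=110110 pc4: +16 =286
r55=110111 pc5: +32 =318
r56=111000 pc3: +8 =326
r57=111001 pc4: +16 =342
r58=111010 pc4: +16 =358
r59=111011 pc5: +32 =390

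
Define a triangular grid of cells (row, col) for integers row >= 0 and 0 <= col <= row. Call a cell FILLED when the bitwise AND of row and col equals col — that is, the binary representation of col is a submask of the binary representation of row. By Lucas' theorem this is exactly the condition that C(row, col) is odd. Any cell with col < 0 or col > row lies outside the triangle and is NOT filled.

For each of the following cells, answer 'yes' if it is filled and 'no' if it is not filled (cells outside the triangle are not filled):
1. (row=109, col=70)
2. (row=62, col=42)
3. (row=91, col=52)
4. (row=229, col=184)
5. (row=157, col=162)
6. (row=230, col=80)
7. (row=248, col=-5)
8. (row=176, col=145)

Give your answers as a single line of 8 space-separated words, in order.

Answer: no yes no no no no no no

Derivation:
(109,70): row=0b1101101, col=0b1000110, row AND col = 0b1000100 = 68; 68 != 70 -> empty
(62,42): row=0b111110, col=0b101010, row AND col = 0b101010 = 42; 42 == 42 -> filled
(91,52): row=0b1011011, col=0b110100, row AND col = 0b10000 = 16; 16 != 52 -> empty
(229,184): row=0b11100101, col=0b10111000, row AND col = 0b10100000 = 160; 160 != 184 -> empty
(157,162): col outside [0, 157] -> not filled
(230,80): row=0b11100110, col=0b1010000, row AND col = 0b1000000 = 64; 64 != 80 -> empty
(248,-5): col outside [0, 248] -> not filled
(176,145): row=0b10110000, col=0b10010001, row AND col = 0b10010000 = 144; 144 != 145 -> empty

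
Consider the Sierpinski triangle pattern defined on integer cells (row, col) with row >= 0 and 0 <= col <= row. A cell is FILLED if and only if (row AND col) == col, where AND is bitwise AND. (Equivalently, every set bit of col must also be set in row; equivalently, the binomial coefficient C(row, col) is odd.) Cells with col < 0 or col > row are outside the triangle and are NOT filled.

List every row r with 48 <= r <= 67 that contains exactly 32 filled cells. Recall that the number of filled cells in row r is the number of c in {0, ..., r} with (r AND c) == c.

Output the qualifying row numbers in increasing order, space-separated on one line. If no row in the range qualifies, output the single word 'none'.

Answer: 55 59 61 62

Derivation:
Row r has 2^popcount(r) filled cells, so we need popcount(r) = log2(32) = 5.
Scan r = 48..67 and keep those with exactly 5 one-bits:
r=48=110000 popcount=2 -> skip
r=49=110001 popcount=3 -> skip
r=50=110010 popcount=3 -> skip
r=51=110011 popcount=4 -> skip
r=52=110100 popcount=3 -> skip
r=53=110101 popcount=4 -> skip
r=54=110110 popcount=4 -> skip
r=55=110111 popcount=5 -> KEEP
r=56=111000 popcount=3 -> skip
r=57=111001 popcount=4 -> skip
r=58=111010 popcount=4 -> skip
r=59=111011 popcount=5 -> KEEP
r=60=111100 popcount=4 -> skip
r=61=111101 popcount=5 -> KEEP
r=62=111110 popcount=5 -> KEEP
r=63=111111 popcount=6 -> skip
r=64=1000000 popcount=1 -> skip
r=65=1000001 popcount=2 -> skip
r=66=1000010 popcount=2 -> skip
r=67=1000011 popcount=3 -> skip
Kept rows: 55 59 61 62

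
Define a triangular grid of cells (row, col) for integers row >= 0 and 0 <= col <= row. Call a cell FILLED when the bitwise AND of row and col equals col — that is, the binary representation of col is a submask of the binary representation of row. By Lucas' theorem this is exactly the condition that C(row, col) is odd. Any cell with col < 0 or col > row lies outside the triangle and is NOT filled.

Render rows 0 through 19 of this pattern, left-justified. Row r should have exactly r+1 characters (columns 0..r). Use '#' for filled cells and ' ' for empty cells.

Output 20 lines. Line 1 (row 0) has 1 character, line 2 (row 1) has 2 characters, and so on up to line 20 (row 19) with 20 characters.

Answer: #
##
# #
####
#   #
##  ##
# # # #
########
#       #
##      ##
# #     # #
####    ####
#   #   #   #
##  ##  ##  ##
# # # # # # # #
################
#               #
##              ##
# #             # #
####            ####

Derivation:
r0=0: #
r1=1: ##
r2=10: # #
r3=11: ####
r4=100: #   #
r5=101: ##  ##
r6=110: # # # #
r7=111: ########
r8=1000: #       #
r9=1001: ##      ##
r10=1010: # #     # #
r11=1011: ####    ####
r12=1100: #   #   #   #
r13=1101: ##  ##  ##  ##
r14=1110: # # # # # # # #
r15=1111: ################
r16=10000: #               #
r17=10001: ##              ##
r18=10010: # #             # #
r19=10011: ####            ####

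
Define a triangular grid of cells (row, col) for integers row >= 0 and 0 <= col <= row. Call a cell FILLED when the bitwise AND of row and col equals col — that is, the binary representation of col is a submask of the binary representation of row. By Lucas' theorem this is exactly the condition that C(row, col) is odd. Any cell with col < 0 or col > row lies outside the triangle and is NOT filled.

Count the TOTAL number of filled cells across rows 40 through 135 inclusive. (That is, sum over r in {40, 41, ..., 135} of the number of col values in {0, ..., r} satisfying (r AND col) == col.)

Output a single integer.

Answer: 1944

Derivation:
r40=101000 pc2: +4 =4
r41=101001 pc3: +8 =12
r42=101010 pc3: +8 =20
r43=101011 pc4: +16 =36
r44=101100 pc3: +8 =44
r45=101101 pc4: +16 =60
r46=101110 pc4: +16 =76
r47=101111 pc5: +32 =108
r48=110000 pc2: +4 =112
r49=110001 pc3: +8 =120
r50=110010 pc3: +8 =128
r51=110011 pc4: +16 =144
r52=110100 pc3: +8 =152
r53=110101 pc4: +16 =168
r54=110110 pc4: +16 =184
r55=110111 pc5: +32 =216
r56=111000 pc3: +8 =224
r57=111001 pc4: +16 =240
r58=111010 pc4: +16 =256
r59=111011 pc5: +32 =288
r60=111100 pc4: +16 =304
r61=111101 pc5: +32 =336
r62=111110 pc5: +32 =368
r63=111111 pc6: +64 =432
r64=1000000 pc1: +2 =434
r65=1000001 pc2: +4 =438
r66=1000010 pc2: +4 =442
r67=1000011 pc3: +8 =450
r68=1000100 pc2: +4 =454
r69=1000101 pc3: +8 =462
r70=1000110 pc3: +8 =470
r71=1000111 pc4: +16 =486
r72=1001000 pc2: +4 =490
r73=1001001 pc3: +8 =498
r74=1001010 pc3: +8 =506
r75=1001011 pc4: +16 =522
r76=1001100 pc3: +8 =530
r77=1001101 pc4: +16 =546
r78=1001110 pc4: +16 =562
r79=1001111 pc5: +32 =594
r80=1010000 pc2: +4 =598
r81=1010001 pc3: +8 =606
r82=1010010 pc3: +8 =614
r83=1010011 pc4: +16 =630
r84=1010100 pc3: +8 =638
r85=1010101 pc4: +16 =654
r86=1010110 pc4: +16 =670
r87=1010111 pc5: +32 =702
r88=1011000 pc3: +8 =710
r89=1011001 pc4: +16 =726
r90=1011010 pc4: +16 =742
r91=1011011 pc5: +32 =774
r92=1011100 pc4: +16 =790
r93=1011101 pc5: +32 =822
r94=1011110 pc5: +32 =854
r95=1011111 pc6: +64 =918
r96=1100000 pc2: +4 =922
r97=1100001 pc3: +8 =930
r98=1100010 pc3: +8 =938
r99=1100011 pc4: +16 =954
r100=1100100 pc3: +8 =962
r101=1100101 pc4: +16 =978
r102=1100110 pc4: +16 =994
r103=1100111 pc5: +32 =1026
r104=1101000 pc3: +8 =1034
r105=1101001 pc4: +16 =1050
r106=1101010 pc4: +16 =1066
r107=1101011 pc5: +32 =1098
r108=1101100 pc4: +16 =1114
r109=1101101 pc5: +32 =1146
r110=1101110 pc5: +32 =1178
r111=1101111 pc6: +64 =1242
r112=1110000 pc3: +8 =1250
r113=1110001 pc4: +16 =1266
r114=1110010 pc4: +16 =1282
r115=1110011 pc5: +32 =1314
r116=1110100 pc4: +16 =1330
r117=1110101 pc5: +32 =1362
r118=1110110 pc5: +32 =1394
r119=1110111 pc6: +64 =1458
r120=1111000 pc4: +16 =1474
r121=1111001 pc5: +32 =1506
r122=1111010 pc5: +32 =1538
r123=1111011 pc6: +64 =1602
r124=1111100 pc5: +32 =1634
r125=1111101 pc6: +64 =1698
r126=1111110 pc6: +64 =1762
r127=1111111 pc7: +128 =1890
r128=10000000 pc1: +2 =1892
r129=10000001 pc2: +4 =1896
r130=10000010 pc2: +4 =1900
r131=10000011 pc3: +8 =1908
r132=10000100 pc2: +4 =1912
r133=10000101 pc3: +8 =1920
r134=10000110 pc3: +8 =1928
r135=10000111 pc4: +16 =1944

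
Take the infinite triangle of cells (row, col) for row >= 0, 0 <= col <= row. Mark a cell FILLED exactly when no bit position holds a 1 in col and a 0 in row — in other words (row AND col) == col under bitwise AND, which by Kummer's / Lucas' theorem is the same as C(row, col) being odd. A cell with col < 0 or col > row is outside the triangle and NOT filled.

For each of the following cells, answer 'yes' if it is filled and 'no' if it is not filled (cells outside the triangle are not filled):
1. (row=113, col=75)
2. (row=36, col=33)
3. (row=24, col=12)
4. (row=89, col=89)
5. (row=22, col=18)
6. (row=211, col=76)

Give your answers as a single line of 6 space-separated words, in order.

Answer: no no no yes yes no

Derivation:
(113,75): row=0b1110001, col=0b1001011, row AND col = 0b1000001 = 65; 65 != 75 -> empty
(36,33): row=0b100100, col=0b100001, row AND col = 0b100000 = 32; 32 != 33 -> empty
(24,12): row=0b11000, col=0b1100, row AND col = 0b1000 = 8; 8 != 12 -> empty
(89,89): row=0b1011001, col=0b1011001, row AND col = 0b1011001 = 89; 89 == 89 -> filled
(22,18): row=0b10110, col=0b10010, row AND col = 0b10010 = 18; 18 == 18 -> filled
(211,76): row=0b11010011, col=0b1001100, row AND col = 0b1000000 = 64; 64 != 76 -> empty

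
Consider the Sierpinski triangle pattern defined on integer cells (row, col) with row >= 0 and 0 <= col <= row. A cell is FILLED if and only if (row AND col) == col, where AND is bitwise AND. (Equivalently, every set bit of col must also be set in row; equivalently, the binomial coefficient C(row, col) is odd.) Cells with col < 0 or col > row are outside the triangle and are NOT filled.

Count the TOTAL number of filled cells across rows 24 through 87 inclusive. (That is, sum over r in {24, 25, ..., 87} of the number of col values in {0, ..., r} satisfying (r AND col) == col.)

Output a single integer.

r24=11000 pc2: +4 =4
r25=11001 pc3: +8 =12
r26=11010 pc3: +8 =20
r27=11011 pc4: +16 =36
r28=11100 pc3: +8 =44
r29=11101 pc4: +16 =60
r30=11110 pc4: +16 =76
r31=11111 pc5: +32 =108
r32=100000 pc1: +2 =110
r33=100001 pc2: +4 =114
r34=100010 pc2: +4 =118
r35=100011 pc3: +8 =126
r36=100100 pc2: +4 =130
r37=100101 pc3: +8 =138
r38=100110 pc3: +8 =146
r39=100111 pc4: +16 =162
r40=101000 pc2: +4 =166
r41=101001 pc3: +8 =174
r42=101010 pc3: +8 =182
r43=101011 pc4: +16 =198
r44=101100 pc3: +8 =206
r45=101101 pc4: +16 =222
r46=101110 pc4: +16 =238
r47=101111 pc5: +32 =270
r48=110000 pc2: +4 =274
r49=110001 pc3: +8 =282
r50=110010 pc3: +8 =290
r51=110011 pc4: +16 =306
r52=110100 pc3: +8 =314
r53=110101 pc4: +16 =330
r54=110110 pc4: +16 =346
r55=110111 pc5: +32 =378
r56=111000 pc3: +8 =386
r57=111001 pc4: +16 =402
r58=111010 pc4: +16 =418
r59=111011 pc5: +32 =450
r60=111100 pc4: +16 =466
r61=111101 pc5: +32 =498
r62=111110 pc5: +32 =530
r63=111111 pc6: +64 =594
r64=1000000 pc1: +2 =596
r65=1000001 pc2: +4 =600
r66=1000010 pc2: +4 =604
r67=1000011 pc3: +8 =612
r68=1000100 pc2: +4 =616
r69=1000101 pc3: +8 =624
r70=1000110 pc3: +8 =632
r71=1000111 pc4: +16 =648
r72=1001000 pc2: +4 =652
r73=1001001 pc3: +8 =660
r74=1001010 pc3: +8 =668
r75=1001011 pc4: +16 =684
r76=1001100 pc3: +8 =692
r77=1001101 pc4: +16 =708
r78=1001110 pc4: +16 =724
r79=1001111 pc5: +32 =756
r80=1010000 pc2: +4 =760
r81=1010001 pc3: +8 =768
r82=1010010 pc3: +8 =776
r83=1010011 pc4: +16 =792
r84=1010100 pc3: +8 =800
r85=1010101 pc4: +16 =816
r86=1010110 pc4: +16 =832
r87=1010111 pc5: +32 =864

Answer: 864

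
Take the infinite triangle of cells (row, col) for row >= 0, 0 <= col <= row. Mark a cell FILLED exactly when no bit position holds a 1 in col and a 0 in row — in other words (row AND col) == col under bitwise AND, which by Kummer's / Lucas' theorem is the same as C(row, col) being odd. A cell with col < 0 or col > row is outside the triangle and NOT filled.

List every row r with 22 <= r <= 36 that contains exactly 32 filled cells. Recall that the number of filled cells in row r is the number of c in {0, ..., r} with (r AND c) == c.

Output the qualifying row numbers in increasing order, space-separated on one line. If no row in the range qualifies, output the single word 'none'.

Answer: 31

Derivation:
Row r has 2^popcount(r) filled cells, so we need popcount(r) = log2(32) = 5.
Scan r = 22..36 and keep those with exactly 5 one-bits:
r=22=10110 popcount=3 -> skip
r=23=10111 popcount=4 -> skip
r=24=11000 popcount=2 -> skip
r=25=11001 popcount=3 -> skip
r=26=11010 popcount=3 -> skip
r=27=11011 popcount=4 -> skip
r=28=11100 popcount=3 -> skip
r=29=11101 popcount=4 -> skip
r=30=11110 popcount=4 -> skip
r=31=11111 popcount=5 -> KEEP
r=32=100000 popcount=1 -> skip
r=33=100001 popcount=2 -> skip
r=34=100010 popcount=2 -> skip
r=35=100011 popcount=3 -> skip
r=36=100100 popcount=2 -> skip
Kept rows: 31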